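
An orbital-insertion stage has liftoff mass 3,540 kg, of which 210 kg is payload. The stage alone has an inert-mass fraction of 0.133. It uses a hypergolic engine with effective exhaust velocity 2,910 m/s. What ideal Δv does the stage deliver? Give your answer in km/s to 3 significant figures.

Δv ≈ 4.92 km/s

Stage wet mass = m₀ − payload = 3,540 − 210 = 3,330 kg.
Stage dry mass = ε × stage wet mass = 0.133 × 3,330 = 442.89 kg.
Burnout mass m_f = stage dry + payload = 442.89 + 210 = 652.89 kg.
Using Δv = v_e ln(m₀/m_f): Δv = v_e · ln(3,540/652.89) = 2910.0 × ln(5.422) = 2910.0 × 1.6905 ≈ 4919 m/s.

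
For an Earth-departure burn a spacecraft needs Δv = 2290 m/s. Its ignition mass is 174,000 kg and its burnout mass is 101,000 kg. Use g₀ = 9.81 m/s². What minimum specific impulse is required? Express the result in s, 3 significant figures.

Isp ≈ 429 s

ln(m₀/m_f) = ln(174000/101000) = ln(1.723) = 0.5439.
v_e = Δv / ln(m₀/m_f) = 2290 / 0.5439 = 4210.1 m/s.
Isp = v_e / g₀ = 4210.1 / 9.81 = 429.2 s.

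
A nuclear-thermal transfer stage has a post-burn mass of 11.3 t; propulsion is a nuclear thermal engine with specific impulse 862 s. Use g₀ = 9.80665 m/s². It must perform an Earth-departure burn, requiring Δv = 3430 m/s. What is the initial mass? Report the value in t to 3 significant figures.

initial mass ≈ 17.0 t

v_e = Isp · g₀ = 862 × 9.80665 = 8453.3 m/s.
m₀/m_f = exp(Δv / v_e) = exp(3430 / 8453.3) = exp(0.4058) = 1.5004.
m₀ = m_f × 1.5004 = 11.3 × 1.5004 = 16.9545 t.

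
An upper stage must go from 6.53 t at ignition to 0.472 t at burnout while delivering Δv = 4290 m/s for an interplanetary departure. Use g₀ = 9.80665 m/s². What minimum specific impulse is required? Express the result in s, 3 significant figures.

ln(m₀/m_f) = ln(6530/472) = ln(13.83) = 2.6272.
Using Δv = v_e ln(m₀/m_f): v_e = Δv / ln(m₀/m_f) = 4290 / 2.6272 = 1632.9 m/s.
Isp = v_e / g₀ = 1632.9 / 9.80665 = 166.5 s.

Isp ≈ 167 s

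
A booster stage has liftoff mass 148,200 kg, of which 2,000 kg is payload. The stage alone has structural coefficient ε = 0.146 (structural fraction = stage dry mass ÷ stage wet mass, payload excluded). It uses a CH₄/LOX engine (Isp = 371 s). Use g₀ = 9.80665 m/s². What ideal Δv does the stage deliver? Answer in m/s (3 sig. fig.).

Stage wet mass = m₀ − payload = 148,200 − 2,000 = 146,200 kg.
Stage dry mass = ε × stage wet mass = 0.146 × 146,200 = 21,345.2 kg.
Burnout mass m_f = stage dry + payload = 21,345.2 + 2,000 = 23,345.2 kg.
v_e = Isp · g₀ = 371 × 9.80665 = 3638.3 m/s.
Using Δv = v_e ln(m₀/m_f): Δv = v_e · ln(148,200/23,345.2) = 3638.3 × ln(6.348) = 3638.3 × 1.8482 ≈ 6724 m/s.

Δv ≈ 6720 m/s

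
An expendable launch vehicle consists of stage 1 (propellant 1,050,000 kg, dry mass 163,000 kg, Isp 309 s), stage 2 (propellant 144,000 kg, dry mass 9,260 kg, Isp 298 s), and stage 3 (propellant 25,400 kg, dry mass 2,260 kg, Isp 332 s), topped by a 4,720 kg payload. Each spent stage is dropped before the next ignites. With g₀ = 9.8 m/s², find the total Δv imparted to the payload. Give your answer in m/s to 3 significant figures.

Ignition mass of stage 1 = 1,050,000+163,000 + 144,000+9,260 + 25,400+2,260 + 4,720 = 1,398,640 kg.
Stage 1: m₀ = 1,398,640 kg, m_f = 1,398,640 − 1,050,000 = 348,640 kg; Δv = 309×9.8×ln(4.012) = 3028.2×1.3892 ≈ 4207 m/s.
Stage 2: m₀ = 185,640 kg, m_f = 185,640 − 144,000 = 41,640 kg; Δv = 298×9.8×ln(4.458) = 2920.4×1.4947 ≈ 4365 m/s.
Stage 3: m₀ = 32,380 kg, m_f = 32,380 − 25,400 = 6,980 kg; Δv = 332×9.8×ln(4.639) = 3253.6×1.5345 ≈ 4993 m/s.
Total Δv = 4207 + 4365 + 4993 = 13565 m/s.

Δv ≈ 13600 m/s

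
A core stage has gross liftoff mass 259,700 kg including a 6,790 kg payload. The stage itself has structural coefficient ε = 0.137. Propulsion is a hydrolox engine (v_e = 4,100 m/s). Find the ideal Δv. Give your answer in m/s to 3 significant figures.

Δv ≈ 7520 m/s

Stage wet mass = m₀ − payload = 259,700 − 6,790 = 252,910 kg.
Stage dry mass = ε × stage wet mass = 0.137 × 252,910 = 34,648.7 kg.
Burnout mass m_f = stage dry + payload = 34,648.7 + 6,790 = 41,438.7 kg.
Δv = v_e · ln(259,700/41,438.7) = 4100.0 × ln(6.267) = 4100.0 × 1.8353 ≈ 7525 m/s.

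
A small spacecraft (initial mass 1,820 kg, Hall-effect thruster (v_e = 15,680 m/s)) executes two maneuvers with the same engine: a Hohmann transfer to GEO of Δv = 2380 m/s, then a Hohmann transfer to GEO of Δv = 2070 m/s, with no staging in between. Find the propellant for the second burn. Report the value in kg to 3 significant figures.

propellant for the second burn ≈ 193 kg

After the first burn: m = 1820 × exp(−2380/15680.0) = 1820 × 0.85917 = 1,563.69 kg.
After the second burn: m = 1,563.69 × exp(−2070/15680.0) = 1,563.69 × 0.87633 = 1,370.31 kg.
Second-burn propellant = 1,563.69 − 1,370.31 = 193.38 kg.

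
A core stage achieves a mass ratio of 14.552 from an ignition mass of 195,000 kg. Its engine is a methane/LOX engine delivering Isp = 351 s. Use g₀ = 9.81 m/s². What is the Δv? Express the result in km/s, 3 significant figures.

Δv ≈ 9.22 km/s

v_e = Isp · g₀ = 351 × 9.81 = 3443.3 m/s.
By the Tsiolkovsky rocket equation, Δv = v_e · ln(14.552) = 3443.3 × 2.6777 ≈ 9220.2 m/s.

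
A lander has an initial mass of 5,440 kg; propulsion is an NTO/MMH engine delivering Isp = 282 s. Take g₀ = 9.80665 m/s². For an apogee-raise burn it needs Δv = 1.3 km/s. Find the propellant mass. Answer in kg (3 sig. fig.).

v_e = Isp · g₀ = 282 × 9.80665 = 2765.5 m/s.
From the ideal rocket equation, m₀/m_f = exp(Δv / v_e) = exp(1300 / 2765.5) = exp(0.4701) = 1.6001.
m_f = 5,440 / 1.6001 = 3,399.79 kg, so propellant = m₀ − m_f = 5,440 − 3,399.79 = 2,040.21 kg.

propellant mass ≈ 2040 kg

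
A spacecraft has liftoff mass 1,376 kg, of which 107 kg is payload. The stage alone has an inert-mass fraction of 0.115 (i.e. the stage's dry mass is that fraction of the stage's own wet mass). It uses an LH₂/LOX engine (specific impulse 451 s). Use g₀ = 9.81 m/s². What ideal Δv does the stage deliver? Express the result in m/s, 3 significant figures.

Δv ≈ 7490 m/s

Stage wet mass = m₀ − payload = 1,376 − 107 = 1,269 kg.
Stage dry mass = ε × stage wet mass = 0.115 × 1,269 = 145.935 kg.
Burnout mass m_f = stage dry + payload = 145.935 + 107 = 252.935 kg.
v_e = Isp · g₀ = 451 × 9.81 = 4424.3 m/s.
By the Tsiolkovsky rocket equation, Δv = v_e · ln(1,376/252.935) = 4424.3 × ln(5.44) = 4424.3 × 1.6938 ≈ 7494 m/s.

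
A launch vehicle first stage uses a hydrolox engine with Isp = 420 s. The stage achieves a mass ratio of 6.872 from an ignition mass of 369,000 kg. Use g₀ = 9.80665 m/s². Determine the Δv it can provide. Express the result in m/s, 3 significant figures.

v_e = Isp · g₀ = 420 × 9.80665 = 4118.8 m/s.
By the Tsiolkovsky rocket equation, Δv = v_e · ln(6.872) = 4118.8 × 1.9275 ≈ 7938.8 m/s.

Δv ≈ 7940 m/s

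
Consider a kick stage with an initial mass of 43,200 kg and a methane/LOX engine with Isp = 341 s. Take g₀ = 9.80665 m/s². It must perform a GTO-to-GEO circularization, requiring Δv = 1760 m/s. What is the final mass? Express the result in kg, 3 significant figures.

final mass ≈ 25500 kg

v_e = Isp · g₀ = 341 × 9.80665 = 3344.1 m/s.
m₀/m_f = exp(Δv / v_e) = exp(1760 / 3344.1) = exp(0.5263) = 1.6927.
m_f = m₀ / 1.6927 = 43,200 / 1.6927 = 25,521.4 kg.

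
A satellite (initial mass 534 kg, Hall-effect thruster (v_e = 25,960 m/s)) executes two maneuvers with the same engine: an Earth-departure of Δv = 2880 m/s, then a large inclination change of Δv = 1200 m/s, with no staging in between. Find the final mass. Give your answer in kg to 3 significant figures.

After the first burn: m = 534 × exp(−2880/25960.0) = 534 × 0.89499 = 477.925 kg.
After the second burn: m = 477.925 × exp(−1200/25960.0) = 477.925 × 0.95483 = 456.337 kg.

final mass ≈ 456 kg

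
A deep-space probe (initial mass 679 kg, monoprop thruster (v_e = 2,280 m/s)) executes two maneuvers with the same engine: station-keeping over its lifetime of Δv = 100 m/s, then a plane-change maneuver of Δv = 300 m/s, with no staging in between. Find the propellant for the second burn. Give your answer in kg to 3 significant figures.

After the first burn: m = 679 × exp(−100/2280.0) = 679 × 0.95709 = 649.864 kg.
After the second burn: m = 649.864 × exp(−300/2280.0) = 649.864 × 0.87671 = 569.742 kg.
Second-burn propellant = 649.864 − 569.742 = 80.122 kg.

propellant for the second burn ≈ 80.1 kg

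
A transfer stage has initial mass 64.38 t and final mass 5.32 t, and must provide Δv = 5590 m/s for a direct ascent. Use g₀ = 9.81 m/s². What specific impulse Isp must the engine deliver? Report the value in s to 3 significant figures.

ln(m₀/m_f) = ln(64380/5320) = ln(12.1) = 2.4933.
From the ideal rocket equation, v_e = Δv / ln(m₀/m_f) = 5590 / 2.4933 = 2242.0 m/s.
Isp = v_e / g₀ = 2242.0 / 9.81 = 228.5 s.

Isp ≈ 229 s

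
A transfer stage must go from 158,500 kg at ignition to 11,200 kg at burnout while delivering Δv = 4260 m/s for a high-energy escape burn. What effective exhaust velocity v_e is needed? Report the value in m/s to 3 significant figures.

ln(m₀/m_f) = ln(158500/11200) = ln(14.15) = 2.6498.
v_e = Δv / ln(m₀/m_f) = 4260 / 2.6498 = 1607.6 m/s.

v_e ≈ 1610 m/s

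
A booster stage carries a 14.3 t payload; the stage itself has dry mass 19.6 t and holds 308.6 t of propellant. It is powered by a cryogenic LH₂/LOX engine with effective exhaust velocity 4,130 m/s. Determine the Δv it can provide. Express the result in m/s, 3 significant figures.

m₀ = payload + dry + propellant = 14.3 + 19.6 + 308.6 = 342.5 t.
m_f = payload + dry = 14.3 + 19.6 = 33.9 t.
From the ideal rocket equation, Δv = v_e · ln(m₀/m_f) = 4130.0 × ln(10.1) = 4130.0 × 2.3129 ≈ 9552.1 m/s.

Δv ≈ 9550 m/s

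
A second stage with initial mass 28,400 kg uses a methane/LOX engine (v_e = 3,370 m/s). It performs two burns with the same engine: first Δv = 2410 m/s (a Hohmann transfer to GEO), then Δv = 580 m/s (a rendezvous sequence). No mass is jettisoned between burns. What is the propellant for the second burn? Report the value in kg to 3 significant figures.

After the first burn: m = 28400 × exp(−2410/3370.0) = 28400 × 0.48913 = 13,891.3 kg.
After the second burn: m = 13,891.3 × exp(−580/3370.0) = 13,891.3 × 0.84189 = 11,694.9 kg.
Second-burn propellant = 13,891.3 − 11,694.9 = 2,196.4 kg.

propellant for the second burn ≈ 2200 kg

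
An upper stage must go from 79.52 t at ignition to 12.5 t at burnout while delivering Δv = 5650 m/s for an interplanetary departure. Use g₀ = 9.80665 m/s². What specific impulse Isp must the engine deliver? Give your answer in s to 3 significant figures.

Isp ≈ 311 s

ln(m₀/m_f) = ln(79520/12500) = ln(6.362) = 1.8503.
v_e = Δv / ln(m₀/m_f) = 5650 / 1.8503 = 3053.6 m/s.
Isp = v_e / g₀ = 3053.6 / 9.80665 = 311.4 s.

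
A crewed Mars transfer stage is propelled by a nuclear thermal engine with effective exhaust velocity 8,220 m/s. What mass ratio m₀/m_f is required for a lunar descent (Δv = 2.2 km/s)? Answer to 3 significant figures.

mass ratio ≈ 1.31

m₀/m_f = exp(Δv / v_e) = exp(2200 / 8220.0) = exp(0.2676) = 1.3069.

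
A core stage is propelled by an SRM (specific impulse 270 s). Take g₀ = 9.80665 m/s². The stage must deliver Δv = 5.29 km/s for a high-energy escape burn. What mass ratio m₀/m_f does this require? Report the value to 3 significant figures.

v_e = Isp · g₀ = 270 × 9.80665 = 2647.8 m/s.
Rocket equation: m₀/m_f = exp(Δv / v_e) = exp(5290 / 2647.8) = exp(1.9979) = 7.3735.

mass ratio ≈ 7.37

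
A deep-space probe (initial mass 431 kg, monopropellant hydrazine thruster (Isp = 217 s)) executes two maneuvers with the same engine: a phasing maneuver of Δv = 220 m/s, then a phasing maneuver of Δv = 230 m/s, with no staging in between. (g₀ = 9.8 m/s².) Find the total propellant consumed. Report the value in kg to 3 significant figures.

v_e = Isp · g₀ = 217 × 9.8 = 2126.6 m/s.
After the first burn: m = 431 × exp(−220/2126.6) = 431 × 0.90172 = 388.641 kg.
After the second burn: m = 388.641 × exp(−230/2126.6) = 388.641 × 0.89749 = 348.801 kg.
Total propellant = m₀ − m_final = 431 − 348.801 = 82.199 kg.

total propellant consumed ≈ 82.2 kg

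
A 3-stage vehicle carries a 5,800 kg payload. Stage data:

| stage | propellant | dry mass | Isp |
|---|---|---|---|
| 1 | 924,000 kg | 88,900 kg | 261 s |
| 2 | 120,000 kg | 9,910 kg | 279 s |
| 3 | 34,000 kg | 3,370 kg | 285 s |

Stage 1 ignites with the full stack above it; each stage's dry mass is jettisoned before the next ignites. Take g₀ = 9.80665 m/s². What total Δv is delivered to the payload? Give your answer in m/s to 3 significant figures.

Ignition mass of stage 1 = 924,000+88,900 + 120,000+9,910 + 34,000+3,370 + 5,800 = 1,185,980 kg.
Stage 1: m₀ = 1,185,980 kg, m_f = 1,185,980 − 924,000 = 261,980 kg; Δv = 261×9.80665×ln(4.527) = 2559.5×1.5101 ≈ 3865 m/s.
Stage 2: m₀ = 173,080 kg, m_f = 173,080 − 120,000 = 53,080 kg; Δv = 279×9.80665×ln(3.261) = 2736.1×1.1820 ≈ 3234 m/s.
Stage 3: m₀ = 43,170 kg, m_f = 43,170 − 34,000 = 9,170 kg; Δv = 285×9.80665×ln(4.708) = 2794.9×1.5492 ≈ 4330 m/s.
Total Δv = 3865 + 3234 + 4330 = 11429 m/s.

Δv ≈ 11400 m/s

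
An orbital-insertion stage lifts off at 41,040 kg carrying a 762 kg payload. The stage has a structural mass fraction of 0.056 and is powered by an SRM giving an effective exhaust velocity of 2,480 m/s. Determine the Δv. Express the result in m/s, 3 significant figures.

Δv ≈ 6470 m/s

Stage wet mass = m₀ − payload = 41,040 − 762 = 40,278 kg.
Stage dry mass = ε × stage wet mass = 0.056 × 40,278 = 2,255.57 kg.
Burnout mass m_f = stage dry + payload = 2,255.57 + 762 = 3,017.57 kg.
Using Δv = v_e ln(m₀/m_f): Δv = v_e · ln(41,040/3,017.57) = 2480.0 × ln(13.6) = 2480.0 × 2.6101 ≈ 6473 m/s.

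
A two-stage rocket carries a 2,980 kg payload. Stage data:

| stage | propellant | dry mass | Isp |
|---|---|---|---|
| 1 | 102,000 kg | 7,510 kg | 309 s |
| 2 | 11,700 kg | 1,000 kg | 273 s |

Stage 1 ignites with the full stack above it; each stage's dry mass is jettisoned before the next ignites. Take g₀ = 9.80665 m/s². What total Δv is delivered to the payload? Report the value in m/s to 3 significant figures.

Ignition mass of stage 1 = 102,000+7,510 + 11,700+1,000 + 2,980 = 125,190 kg.
Stage 1: m₀ = 125,190 kg, m_f = 125,190 − 102,000 = 23,190 kg; Δv = 309×9.80665×ln(5.398) = 3030.3×1.6861 ≈ 5109 m/s.
Stage 2: m₀ = 15,680 kg, m_f = 15,680 − 11,700 = 3,980 kg; Δv = 273×9.80665×ln(3.94) = 2677.2×1.3711 ≈ 3671 m/s.
Total Δv = 5109 + 3671 = 8780 m/s.

Δv ≈ 8780 m/s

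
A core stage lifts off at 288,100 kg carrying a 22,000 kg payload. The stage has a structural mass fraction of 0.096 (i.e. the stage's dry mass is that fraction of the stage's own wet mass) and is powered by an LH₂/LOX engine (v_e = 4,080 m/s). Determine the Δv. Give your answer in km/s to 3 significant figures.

Stage wet mass = m₀ − payload = 288,100 − 22,000 = 266,100 kg.
Stage dry mass = ε × stage wet mass = 0.096 × 266,100 = 25,545.6 kg.
Burnout mass m_f = stage dry + payload = 25,545.6 + 22,000 = 47,545.6 kg.
Δv = v_e · ln(288,100/47,545.6) = 4080.0 × ln(6.059) = 4080.0 × 1.8016 ≈ 7351 m/s.

Δv ≈ 7.35 km/s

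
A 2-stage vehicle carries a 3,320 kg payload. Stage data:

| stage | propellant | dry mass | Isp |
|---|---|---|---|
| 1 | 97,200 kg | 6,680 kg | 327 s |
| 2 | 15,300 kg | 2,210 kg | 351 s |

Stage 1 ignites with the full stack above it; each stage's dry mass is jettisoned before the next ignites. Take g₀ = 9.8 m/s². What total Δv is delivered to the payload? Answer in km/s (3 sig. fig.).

Δv ≈ 9.41 km/s

Ignition mass of stage 1 = 97,200+6,680 + 15,300+2,210 + 3,320 = 124,710 kg.
Stage 1: m₀ = 124,710 kg, m_f = 124,710 − 97,200 = 27,510 kg; Δv = 327×9.8×ln(4.533) = 3204.6×1.5114 ≈ 4844 m/s.
Stage 2: m₀ = 20,830 kg, m_f = 20,830 − 15,300 = 5,530 kg; Δv = 351×9.8×ln(3.767) = 3439.8×1.3262 ≈ 4562 m/s.
Total Δv = 4844 + 4562 = 9406 m/s.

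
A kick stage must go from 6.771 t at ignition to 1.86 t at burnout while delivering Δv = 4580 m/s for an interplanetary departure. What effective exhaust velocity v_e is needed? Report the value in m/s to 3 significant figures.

v_e ≈ 3540 m/s

ln(m₀/m_f) = ln(6771/1860) = ln(3.64) = 1.2921.
Using Δv = v_e ln(m₀/m_f): v_e = Δv / ln(m₀/m_f) = 4580 / 1.2921 = 3544.7 m/s.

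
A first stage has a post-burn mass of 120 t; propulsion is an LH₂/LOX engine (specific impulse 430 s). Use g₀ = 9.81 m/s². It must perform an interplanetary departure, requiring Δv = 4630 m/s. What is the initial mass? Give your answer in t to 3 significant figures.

v_e = Isp · g₀ = 430 × 9.81 = 4218.3 m/s.
From the ideal rocket equation, m₀/m_f = exp(Δv / v_e) = exp(4630 / 4218.3) = exp(1.0976) = 2.9970.
m₀ = m_f × 2.9970 = 120 × 2.9970 = 359.64 t.

initial mass ≈ 360 t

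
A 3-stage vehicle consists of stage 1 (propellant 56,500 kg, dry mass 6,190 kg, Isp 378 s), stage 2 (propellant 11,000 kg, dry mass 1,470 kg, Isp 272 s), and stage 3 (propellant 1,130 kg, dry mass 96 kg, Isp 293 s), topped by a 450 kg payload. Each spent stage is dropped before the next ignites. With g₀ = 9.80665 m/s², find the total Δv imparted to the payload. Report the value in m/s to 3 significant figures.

Δv ≈ 12200 m/s

Ignition mass of stage 1 = 56,500+6,190 + 11,000+1,470 + 1,130+96 + 450 = 76,836 kg.
Stage 1: m₀ = 76,836 kg, m_f = 76,836 − 56,500 = 20,336 kg; Δv = 378×9.80665×ln(3.778) = 3706.9×1.3293 ≈ 4928 m/s.
Stage 2: m₀ = 14,146 kg, m_f = 14,146 − 11,000 = 3,146 kg; Δv = 272×9.80665×ln(4.497) = 2667.4×1.5033 ≈ 4010 m/s.
Stage 3: m₀ = 1,676 kg, m_f = 1,676 − 1,130 = 546 kg; Δv = 293×9.80665×ln(3.07) = 2873.3×1.1215 ≈ 3223 m/s.
Total Δv = 4928 + 4010 + 3223 = 12161 m/s.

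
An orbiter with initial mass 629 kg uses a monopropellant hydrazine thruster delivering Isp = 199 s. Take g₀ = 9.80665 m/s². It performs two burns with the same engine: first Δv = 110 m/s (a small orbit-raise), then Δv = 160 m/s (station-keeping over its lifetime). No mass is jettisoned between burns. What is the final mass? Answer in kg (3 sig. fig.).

v_e = Isp · g₀ = 199 × 9.80665 = 1951.5 m/s.
After the first burn: m = 629 × exp(−110/1951.5) = 629 × 0.94519 = 594.525 kg.
After the second burn: m = 594.525 × exp(−160/1951.5) = 594.525 × 0.92128 = 547.724 kg.

final mass ≈ 548 kg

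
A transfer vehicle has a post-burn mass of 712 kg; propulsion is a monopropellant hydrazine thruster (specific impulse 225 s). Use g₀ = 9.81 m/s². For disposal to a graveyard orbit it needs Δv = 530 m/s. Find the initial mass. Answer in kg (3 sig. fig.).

initial mass ≈ 905 kg

v_e = Isp · g₀ = 225 × 9.81 = 2207.2 m/s.
Using Δv = v_e ln(m₀/m_f): m₀/m_f = exp(Δv / v_e) = exp(530 / 2207.2) = exp(0.2401) = 1.2714.
m₀ = m_f × 1.2714 = 712 × 1.2714 = 905.237 kg.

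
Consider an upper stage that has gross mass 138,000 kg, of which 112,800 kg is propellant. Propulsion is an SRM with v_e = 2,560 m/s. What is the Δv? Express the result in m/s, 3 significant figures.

m_f = m₀ − m_prop = 138,000 − 112,800 = 25,200 kg.
By the Tsiolkovsky rocket equation, Δv = v_e · ln(m₀/m_f) = 2560.0 × ln(5.476) = 2560.0 × 1.7004 ≈ 4353.0 m/s.

Δv ≈ 4350 m/s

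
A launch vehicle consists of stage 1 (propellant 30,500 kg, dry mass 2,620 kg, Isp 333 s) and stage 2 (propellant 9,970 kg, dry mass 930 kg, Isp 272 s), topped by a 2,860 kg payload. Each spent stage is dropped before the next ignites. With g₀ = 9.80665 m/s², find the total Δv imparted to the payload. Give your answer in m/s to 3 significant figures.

Δv ≈ 6870 m/s

Ignition mass of stage 1 = 30,500+2,620 + 9,970+930 + 2,860 = 46,880 kg.
Stage 1: m₀ = 46,880 kg, m_f = 46,880 − 30,500 = 16,380 kg; Δv = 333×9.80665×ln(2.862) = 3265.6×1.0515 ≈ 3434 m/s.
Stage 2: m₀ = 13,760 kg, m_f = 13,760 − 9,970 = 3,790 kg; Δv = 272×9.80665×ln(3.631) = 2667.4×1.2894 ≈ 3439 m/s.
Total Δv = 3434 + 3439 = 6873 m/s.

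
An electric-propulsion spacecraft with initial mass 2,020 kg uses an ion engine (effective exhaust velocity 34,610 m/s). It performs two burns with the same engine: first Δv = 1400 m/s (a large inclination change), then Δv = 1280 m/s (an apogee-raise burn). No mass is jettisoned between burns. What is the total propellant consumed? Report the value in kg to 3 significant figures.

After the first burn: m = 2020 × exp(−1400/34610.0) = 2020 × 0.96036 = 1,939.93 kg.
After the second burn: m = 1,939.93 × exp(−1280/34610.0) = 1,939.93 × 0.96369 = 1,869.49 kg.
Total propellant = m₀ − m_final = 2020 − 1,869.49 = 150.51 kg.

total propellant consumed ≈ 151 kg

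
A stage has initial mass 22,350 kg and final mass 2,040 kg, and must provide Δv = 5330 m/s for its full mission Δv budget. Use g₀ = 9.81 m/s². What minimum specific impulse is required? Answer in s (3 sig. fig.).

ln(m₀/m_f) = ln(22350/2040) = ln(10.96) = 2.3939.
v_e = Δv / ln(m₀/m_f) = 5330 / 2.3939 = 2226.5 m/s.
Isp = v_e / g₀ = 2226.5 / 9.81 = 227.0 s.

Isp ≈ 227 s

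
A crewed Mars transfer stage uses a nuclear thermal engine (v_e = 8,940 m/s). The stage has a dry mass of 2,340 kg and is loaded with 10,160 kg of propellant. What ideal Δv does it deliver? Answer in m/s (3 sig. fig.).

Δv ≈ 15000 m/s

m₀ = m_dry + m_prop = 2,340 + 10,160 = 12,500 kg.
Using Δv = v_e ln(m₀/m_f): Δv = v_e · ln(m₀/m_f) = 8940.0 × ln(5.342) = 8940.0 × 1.6756 ≈ 14979.7 m/s.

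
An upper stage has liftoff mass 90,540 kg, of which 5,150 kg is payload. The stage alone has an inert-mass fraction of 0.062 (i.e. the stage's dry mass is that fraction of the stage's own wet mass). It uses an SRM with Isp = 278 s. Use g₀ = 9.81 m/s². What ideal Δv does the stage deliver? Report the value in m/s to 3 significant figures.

Δv ≈ 5890 m/s

Stage wet mass = m₀ − payload = 90,540 − 5,150 = 85,390 kg.
Stage dry mass = ε × stage wet mass = 0.062 × 85,390 = 5,294.18 kg.
Burnout mass m_f = stage dry + payload = 5,294.18 + 5,150 = 10,444.18 kg.
v_e = Isp · g₀ = 278 × 9.81 = 2727.2 m/s.
From the ideal rocket equation, Δv = v_e · ln(90,540/10,444.18) = 2727.2 × ln(8.669) = 2727.2 × 2.1597 ≈ 5890 m/s.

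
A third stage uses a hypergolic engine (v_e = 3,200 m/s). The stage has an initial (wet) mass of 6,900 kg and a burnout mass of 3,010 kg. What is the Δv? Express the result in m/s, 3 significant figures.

Δv ≈ 2650 m/s

From the ideal rocket equation, Δv = v_e · ln(m₀/m_f) = 3200.0 × ln(2.292) = 3200.0 × 0.8296 ≈ 2654.7 m/s.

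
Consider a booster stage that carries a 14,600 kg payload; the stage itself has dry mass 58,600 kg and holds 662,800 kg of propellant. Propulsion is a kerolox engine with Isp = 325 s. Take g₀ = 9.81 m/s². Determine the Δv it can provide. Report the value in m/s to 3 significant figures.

v_e = Isp · g₀ = 325 × 9.81 = 3188.2 m/s.
m₀ = payload + dry + propellant = 14,600 + 58,600 + 662,800 = 736,000 kg.
m_f = payload + dry = 14,600 + 58,600 = 73,200 kg.
Δv = v_e · ln(m₀/m_f) = 3188.2 × ln(10.05) = 3188.2 × 2.3080 ≈ 7358.6 m/s.

Δv ≈ 7360 m/s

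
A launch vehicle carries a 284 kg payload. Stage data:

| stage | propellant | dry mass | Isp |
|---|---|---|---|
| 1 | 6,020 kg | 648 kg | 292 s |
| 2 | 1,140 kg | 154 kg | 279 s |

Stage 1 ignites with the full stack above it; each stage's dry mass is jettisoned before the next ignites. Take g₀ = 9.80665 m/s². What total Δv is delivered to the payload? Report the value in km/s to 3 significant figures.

Ignition mass of stage 1 = 6,020+648 + 1,140+154 + 284 = 8,246 kg.
Stage 1: m₀ = 8,246 kg, m_f = 8,246 − 6,020 = 2,226 kg; Δv = 292×9.80665×ln(3.704) = 2863.5×1.3095 ≈ 3750 m/s.
Stage 2: m₀ = 1,578 kg, m_f = 1,578 − 1,140 = 438 kg; Δv = 279×9.80665×ln(3.603) = 2736.1×1.2817 ≈ 3507 m/s.
Total Δv = 3750 + 3507 = 7257 m/s.

Δv ≈ 7.26 km/s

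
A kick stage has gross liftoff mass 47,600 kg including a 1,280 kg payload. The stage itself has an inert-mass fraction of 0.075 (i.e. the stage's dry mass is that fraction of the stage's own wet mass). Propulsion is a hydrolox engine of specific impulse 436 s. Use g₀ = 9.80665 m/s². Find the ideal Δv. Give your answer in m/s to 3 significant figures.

Stage wet mass = m₀ − payload = 47,600 − 1,280 = 46,320 kg.
Stage dry mass = ε × stage wet mass = 0.075 × 46,320 = 3,474 kg.
Burnout mass m_f = stage dry + payload = 3,474 + 1,280 = 4,754 kg.
v_e = Isp · g₀ = 436 × 9.80665 = 4275.7 m/s.
Rocket equation: Δv = v_e · ln(47,600/4,754) = 4275.7 × ln(10.01) = 4275.7 × 2.3038 ≈ 9851 m/s.

Δv ≈ 9850 m/s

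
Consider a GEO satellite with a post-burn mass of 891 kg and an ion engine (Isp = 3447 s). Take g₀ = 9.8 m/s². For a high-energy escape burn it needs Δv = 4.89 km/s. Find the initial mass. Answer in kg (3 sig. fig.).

initial mass ≈ 1030 kg

v_e = Isp · g₀ = 3447 × 9.8 = 33780.6 m/s.
m₀/m_f = exp(Δv / v_e) = exp(4890 / 33780.6) = exp(0.1448) = 1.1558.
m₀ = m_f × 1.1558 = 891 × 1.1558 = 1,029.82 kg.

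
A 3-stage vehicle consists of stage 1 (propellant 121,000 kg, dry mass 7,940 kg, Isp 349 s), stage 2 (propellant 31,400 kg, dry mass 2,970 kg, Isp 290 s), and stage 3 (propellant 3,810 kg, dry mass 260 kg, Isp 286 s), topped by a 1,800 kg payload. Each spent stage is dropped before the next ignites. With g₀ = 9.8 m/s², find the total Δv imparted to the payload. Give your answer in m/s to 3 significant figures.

Δv ≈ 11500 m/s

Ignition mass of stage 1 = 121,000+7,940 + 31,400+2,970 + 3,810+260 + 1,800 = 169,180 kg.
Stage 1: m₀ = 169,180 kg, m_f = 169,180 − 121,000 = 48,180 kg; Δv = 349×9.8×ln(3.511) = 3420.2×1.2560 ≈ 4296 m/s.
Stage 2: m₀ = 40,240 kg, m_f = 40,240 − 31,400 = 8,840 kg; Δv = 290×9.8×ln(4.552) = 2842.0×1.5156 ≈ 4307 m/s.
Stage 3: m₀ = 5,870 kg, m_f = 5,870 − 3,810 = 2,060 kg; Δv = 286×9.8×ln(2.85) = 2802.8×1.0471 ≈ 2935 m/s.
Total Δv = 4296 + 4307 + 2935 = 11538 m/s.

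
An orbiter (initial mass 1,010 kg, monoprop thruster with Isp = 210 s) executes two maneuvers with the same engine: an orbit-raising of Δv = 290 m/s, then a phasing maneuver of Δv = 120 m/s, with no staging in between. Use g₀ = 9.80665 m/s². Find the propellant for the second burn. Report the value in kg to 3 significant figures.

propellant for the second burn ≈ 49.7 kg

v_e = Isp · g₀ = 210 × 9.80665 = 2059.4 m/s.
After the first burn: m = 1010 × exp(−290/2059.4) = 1010 × 0.86865 = 877.337 kg.
After the second burn: m = 877.337 × exp(−120/2059.4) = 877.337 × 0.94340 = 827.68 kg.
Second-burn propellant = 877.337 − 827.68 = 49.657 kg.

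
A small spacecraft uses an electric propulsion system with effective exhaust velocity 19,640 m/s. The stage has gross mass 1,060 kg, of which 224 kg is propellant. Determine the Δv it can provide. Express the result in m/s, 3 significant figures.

Δv ≈ 4660 m/s

m_f = m₀ − m_prop = 1,060 − 224 = 836 kg.
Δv = v_e · ln(m₀/m_f) = 19640.0 × ln(1.268) = 19640.0 × 0.2374 ≈ 4662.4 m/s.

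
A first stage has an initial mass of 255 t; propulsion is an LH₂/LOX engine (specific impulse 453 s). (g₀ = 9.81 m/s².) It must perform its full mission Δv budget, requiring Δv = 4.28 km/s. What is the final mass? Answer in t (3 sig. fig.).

final mass ≈ 97.3 t

v_e = Isp · g₀ = 453 × 9.81 = 4443.9 m/s.
Rocket equation: m₀/m_f = exp(Δv / v_e) = exp(4280 / 4443.9) = exp(0.9631) = 2.6198.
m_f = m₀ / 2.6198 = 255 / 2.6198 = 97.3357 t.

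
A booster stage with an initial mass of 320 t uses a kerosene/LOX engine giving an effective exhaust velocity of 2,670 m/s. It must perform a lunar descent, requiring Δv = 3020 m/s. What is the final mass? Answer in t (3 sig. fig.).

m₀/m_f = exp(Δv / v_e) = exp(3020 / 2670.0) = exp(1.1311) = 3.0990.
m_f = m₀ / 3.0990 = 320 / 3.0990 = 103.259 t.

final mass ≈ 103 t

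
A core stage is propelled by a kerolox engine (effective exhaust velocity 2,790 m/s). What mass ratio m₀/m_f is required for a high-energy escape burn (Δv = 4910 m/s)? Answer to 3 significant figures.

mass ratio ≈ 5.81

m₀/m_f = exp(Δv / v_e) = exp(4910 / 2790.0) = exp(1.7599) = 5.8116.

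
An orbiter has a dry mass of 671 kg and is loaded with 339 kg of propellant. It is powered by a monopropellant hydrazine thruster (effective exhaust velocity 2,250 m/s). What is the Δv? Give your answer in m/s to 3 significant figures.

Δv ≈ 920 m/s

m₀ = m_dry + m_prop = 671 + 339 = 1,010 kg.
From the ideal rocket equation, Δv = v_e · ln(m₀/m_f) = 2250.0 × ln(1.505) = 2250.0 × 0.4089 ≈ 920.1 m/s.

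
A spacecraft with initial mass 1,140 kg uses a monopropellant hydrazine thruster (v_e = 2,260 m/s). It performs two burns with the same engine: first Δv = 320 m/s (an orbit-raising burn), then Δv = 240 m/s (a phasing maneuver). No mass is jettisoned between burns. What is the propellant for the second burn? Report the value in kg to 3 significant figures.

propellant for the second burn ≈ 99.7 kg

After the first burn: m = 1140 × exp(−320/2260.0) = 1140 × 0.86797 = 989.486 kg.
After the second burn: m = 989.486 × exp(−240/2260.0) = 989.486 × 0.89925 = 889.795 kg.
Second-burn propellant = 989.486 − 889.795 = 99.691 kg.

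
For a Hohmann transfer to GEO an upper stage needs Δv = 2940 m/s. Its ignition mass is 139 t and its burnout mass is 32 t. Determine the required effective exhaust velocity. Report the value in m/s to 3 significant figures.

ln(m₀/m_f) = ln(139000/32000) = ln(4.344) = 1.4687.
v_e = Δv / ln(m₀/m_f) = 2940 / 1.4687 = 2001.7 m/s.

v_e ≈ 2000 m/s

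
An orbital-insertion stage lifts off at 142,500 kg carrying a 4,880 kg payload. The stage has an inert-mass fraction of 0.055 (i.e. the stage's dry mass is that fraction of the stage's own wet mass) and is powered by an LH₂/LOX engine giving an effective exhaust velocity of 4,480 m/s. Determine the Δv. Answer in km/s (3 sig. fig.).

Δv ≈ 10.9 km/s

Stage wet mass = m₀ − payload = 142,500 − 4,880 = 137,620 kg.
Stage dry mass = ε × stage wet mass = 0.055 × 137,620 = 7,569.1 kg.
Burnout mass m_f = stage dry + payload = 7,569.1 + 4,880 = 12,449.1 kg.
Using Δv = v_e ln(m₀/m_f): Δv = v_e · ln(142,500/12,449.1) = 4480.0 × ln(11.45) = 4480.0 × 2.4377 ≈ 10921 m/s.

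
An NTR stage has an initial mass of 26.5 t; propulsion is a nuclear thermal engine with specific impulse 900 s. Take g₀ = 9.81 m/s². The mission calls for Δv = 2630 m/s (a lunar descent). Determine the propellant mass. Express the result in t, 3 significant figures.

v_e = Isp · g₀ = 900 × 9.81 = 8829.0 m/s.
From the ideal rocket equation, m₀/m_f = exp(Δv / v_e) = exp(2630 / 8829.0) = exp(0.2979) = 1.3470.
m_f = 26.5 / 1.3470 = 19.6733 t, so propellant = m₀ − m_f = 26.5 − 19.6733 = 6.8267 t.

propellant mass ≈ 6.83 t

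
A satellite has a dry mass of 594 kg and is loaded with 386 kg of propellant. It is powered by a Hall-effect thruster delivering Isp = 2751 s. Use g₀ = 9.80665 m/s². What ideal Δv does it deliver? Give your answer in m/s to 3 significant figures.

Δv ≈ 13500 m/s

v_e = Isp · g₀ = 2751 × 9.80665 = 26978.1 m/s.
m₀ = m_dry + m_prop = 594 + 386 = 980 kg.
Δv = v_e · ln(m₀/m_f) = 26978.1 × ln(1.65) = 26978.1 × 0.5007 ≈ 13507.2 m/s.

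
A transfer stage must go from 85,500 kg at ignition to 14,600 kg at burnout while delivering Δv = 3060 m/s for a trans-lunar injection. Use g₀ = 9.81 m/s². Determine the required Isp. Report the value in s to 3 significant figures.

Isp ≈ 176 s

ln(m₀/m_f) = ln(85500/14600) = ln(5.856) = 1.7675.
Rocket equation: v_e = Δv / ln(m₀/m_f) = 3060 / 1.7675 = 1731.3 m/s.
Isp = v_e / g₀ = 1731.3 / 9.81 = 176.5 s.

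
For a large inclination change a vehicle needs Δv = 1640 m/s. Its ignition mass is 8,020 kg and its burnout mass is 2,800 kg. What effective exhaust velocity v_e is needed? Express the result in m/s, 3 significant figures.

v_e ≈ 1560 m/s

ln(m₀/m_f) = ln(8020/2800) = ln(2.864) = 1.0523.
v_e = Δv / ln(m₀/m_f) = 1640 / 1.0523 = 1558.5 m/s.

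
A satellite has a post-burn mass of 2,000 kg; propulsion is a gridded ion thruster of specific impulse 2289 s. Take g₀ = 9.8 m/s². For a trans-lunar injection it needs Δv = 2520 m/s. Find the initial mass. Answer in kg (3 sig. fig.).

v_e = Isp · g₀ = 2289 × 9.8 = 22432.2 m/s.
From the ideal rocket equation, m₀/m_f = exp(Δv / v_e) = exp(2520 / 22432.2) = exp(0.1123) = 1.1189.
m₀ = m_f × 1.1189 = 2,000 × 1.1189 = 2,237.8 kg.

initial mass ≈ 2240 kg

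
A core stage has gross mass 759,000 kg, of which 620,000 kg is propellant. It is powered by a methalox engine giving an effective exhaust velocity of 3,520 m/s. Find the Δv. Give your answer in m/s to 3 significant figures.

Δv ≈ 5980 m/s

m_f = m₀ − m_prop = 759,000 − 620,000 = 139,000 kg.
Using Δv = v_e ln(m₀/m_f): Δv = v_e · ln(m₀/m_f) = 3520.0 × ln(5.46) = 3520.0 × 1.6975 ≈ 5975.3 m/s.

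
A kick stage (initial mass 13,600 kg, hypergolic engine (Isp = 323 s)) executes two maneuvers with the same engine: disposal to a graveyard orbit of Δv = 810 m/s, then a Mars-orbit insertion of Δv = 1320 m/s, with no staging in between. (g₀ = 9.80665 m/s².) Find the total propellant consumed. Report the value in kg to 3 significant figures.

v_e = Isp · g₀ = 323 × 9.80665 = 3167.5 m/s.
After the first burn: m = 13600 × exp(−810/3167.5) = 13600 × 0.77436 = 10,531.3 kg.
After the second burn: m = 10,531.3 × exp(−1320/3167.5) = 10,531.3 × 0.65920 = 6,942.23 kg.
Total propellant = m₀ − m_final = 13600 − 6,942.23 = 6,657.77 kg.

total propellant consumed ≈ 6660 kg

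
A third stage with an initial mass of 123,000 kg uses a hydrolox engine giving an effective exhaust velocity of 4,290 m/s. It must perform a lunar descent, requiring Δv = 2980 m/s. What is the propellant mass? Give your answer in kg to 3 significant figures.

m₀/m_f = exp(Δv / v_e) = exp(2980 / 4290.0) = exp(0.6946) = 2.0030.
m_f = 123,000 / 2.0030 = 61,407.9 kg, so propellant = m₀ − m_f = 123,000 − 61,407.9 = 61,592.1 kg.

propellant mass ≈ 61600 kg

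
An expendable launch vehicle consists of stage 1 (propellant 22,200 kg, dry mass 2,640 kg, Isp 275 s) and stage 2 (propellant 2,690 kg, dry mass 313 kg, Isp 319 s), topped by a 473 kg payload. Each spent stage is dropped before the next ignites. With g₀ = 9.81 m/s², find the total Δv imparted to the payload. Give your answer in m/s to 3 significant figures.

Ignition mass of stage 1 = 22,200+2,640 + 2,690+313 + 473 = 28,316 kg.
Stage 1: m₀ = 28,316 kg, m_f = 28,316 − 22,200 = 6,116 kg; Δv = 275×9.81×ln(4.63) = 2697.8×1.5325 ≈ 4134 m/s.
Stage 2: m₀ = 3,476 kg, m_f = 3,476 − 2,690 = 786 kg; Δv = 319×9.81×ln(4.422) = 3129.4×1.4867 ≈ 4652 m/s.
Total Δv = 4134 + 4652 = 8786 m/s.

Δv ≈ 8790 m/s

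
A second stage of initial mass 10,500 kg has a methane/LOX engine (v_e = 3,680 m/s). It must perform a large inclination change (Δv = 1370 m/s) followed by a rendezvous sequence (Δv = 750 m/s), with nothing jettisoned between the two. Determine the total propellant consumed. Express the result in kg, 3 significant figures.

total propellant consumed ≈ 4600 kg

After the first burn: m = 10500 × exp(−1370/3680.0) = 10500 × 0.68916 = 7,236.18 kg.
After the second burn: m = 7,236.18 × exp(−750/3680.0) = 7,236.18 × 0.81562 = 5,901.97 kg.
Total propellant = m₀ − m_final = 10500 − 5,901.97 = 4,598.03 kg.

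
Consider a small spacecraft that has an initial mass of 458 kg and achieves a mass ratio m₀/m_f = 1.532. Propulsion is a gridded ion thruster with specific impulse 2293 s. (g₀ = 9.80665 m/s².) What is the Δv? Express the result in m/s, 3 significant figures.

Δv ≈ 9590 m/s

v_e = Isp · g₀ = 2293 × 9.80665 = 22486.6 m/s.
Using Δv = v_e ln(m₀/m_f): Δv = v_e · ln(1.532) = 22486.6 × 0.4266 ≈ 9592.2 m/s.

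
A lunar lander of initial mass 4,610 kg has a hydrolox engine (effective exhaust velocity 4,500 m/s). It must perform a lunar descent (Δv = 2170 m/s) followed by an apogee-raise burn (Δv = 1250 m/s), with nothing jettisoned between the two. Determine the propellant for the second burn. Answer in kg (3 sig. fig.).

propellant for the second burn ≈ 690 kg

After the first burn: m = 4610 × exp(−2170/4500.0) = 4610 × 0.61741 = 2,846.26 kg.
After the second burn: m = 2,846.26 × exp(−1250/4500.0) = 2,846.26 × 0.75747 = 2,155.96 kg.
Second-burn propellant = 2,846.26 − 2,155.96 = 690.3 kg.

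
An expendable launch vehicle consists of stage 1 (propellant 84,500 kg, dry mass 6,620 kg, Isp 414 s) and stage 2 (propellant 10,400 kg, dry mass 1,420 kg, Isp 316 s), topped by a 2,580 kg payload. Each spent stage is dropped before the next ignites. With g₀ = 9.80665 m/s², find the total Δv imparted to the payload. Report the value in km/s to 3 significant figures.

Δv ≈ 10.5 km/s

Ignition mass of stage 1 = 84,500+6,620 + 10,400+1,420 + 2,580 = 105,520 kg.
Stage 1: m₀ = 105,520 kg, m_f = 105,520 − 84,500 = 21,020 kg; Δv = 414×9.80665×ln(5.02) = 4060.0×1.6134 ≈ 6550 m/s.
Stage 2: m₀ = 14,400 kg, m_f = 14,400 − 10,400 = 4,000 kg; Δv = 316×9.80665×ln(3.6) = 3098.9×1.2809 ≈ 3969 m/s.
Total Δv = 6550 + 3969 = 10519 m/s.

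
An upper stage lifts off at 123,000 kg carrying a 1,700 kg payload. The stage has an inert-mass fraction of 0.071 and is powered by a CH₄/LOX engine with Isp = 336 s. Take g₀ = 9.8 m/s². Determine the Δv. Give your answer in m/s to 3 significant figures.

Δv ≈ 8160 m/s

Stage wet mass = m₀ − payload = 123,000 − 1,700 = 121,300 kg.
Stage dry mass = ε × stage wet mass = 0.071 × 121,300 = 8,612.3 kg.
Burnout mass m_f = stage dry + payload = 8,612.3 + 1,700 = 10,312.3 kg.
v_e = Isp · g₀ = 336 × 9.8 = 3292.8 m/s.
By the Tsiolkovsky rocket equation, Δv = v_e · ln(123,000/10,312.3) = 3292.8 × ln(11.93) = 3292.8 × 2.4788 ≈ 8162 m/s.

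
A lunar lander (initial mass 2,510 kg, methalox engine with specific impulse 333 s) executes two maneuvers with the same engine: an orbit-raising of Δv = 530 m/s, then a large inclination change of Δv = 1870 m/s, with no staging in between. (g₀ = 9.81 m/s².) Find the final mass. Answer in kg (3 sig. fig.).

v_e = Isp · g₀ = 333 × 9.81 = 3266.7 m/s.
After the first burn: m = 2510 × exp(−530/3266.7) = 2510 × 0.85024 = 2,134.1 kg.
After the second burn: m = 2,134.1 × exp(−1870/3266.7) = 2,134.1 × 0.56415 = 1,203.95 kg.

final mass ≈ 1200 kg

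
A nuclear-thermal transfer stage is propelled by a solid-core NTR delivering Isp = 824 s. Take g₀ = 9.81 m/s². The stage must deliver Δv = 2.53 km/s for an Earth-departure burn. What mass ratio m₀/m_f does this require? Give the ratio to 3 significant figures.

mass ratio ≈ 1.37

v_e = Isp · g₀ = 824 × 9.81 = 8083.4 m/s.
From the ideal rocket equation, m₀/m_f = exp(Δv / v_e) = exp(2530 / 8083.4) = exp(0.3130) = 1.3675.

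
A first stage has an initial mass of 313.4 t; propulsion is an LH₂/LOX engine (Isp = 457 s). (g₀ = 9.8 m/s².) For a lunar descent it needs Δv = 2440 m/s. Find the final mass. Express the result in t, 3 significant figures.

v_e = Isp · g₀ = 457 × 9.8 = 4478.6 m/s.
m₀/m_f = exp(Δv / v_e) = exp(2440 / 4478.6) = exp(0.5448) = 1.7243.
m_f = m₀ / 1.7243 = 313.4 / 1.7243 = 181.755 t.

final mass ≈ 182 t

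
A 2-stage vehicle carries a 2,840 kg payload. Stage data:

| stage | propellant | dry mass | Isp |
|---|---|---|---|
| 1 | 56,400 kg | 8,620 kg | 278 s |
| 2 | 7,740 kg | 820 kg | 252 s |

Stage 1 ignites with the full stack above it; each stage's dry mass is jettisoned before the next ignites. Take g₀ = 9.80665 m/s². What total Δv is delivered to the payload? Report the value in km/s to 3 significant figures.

Δv ≈ 6.46 km/s

Ignition mass of stage 1 = 56,400+8,620 + 7,740+820 + 2,840 = 76,420 kg.
Stage 1: m₀ = 76,420 kg, m_f = 76,420 − 56,400 = 20,020 kg; Δv = 278×9.80665×ln(3.817) = 2726.2×1.3395 ≈ 3652 m/s.
Stage 2: m₀ = 11,400 kg, m_f = 11,400 − 7,740 = 3,660 kg; Δv = 252×9.80665×ln(3.115) = 2471.3×1.1362 ≈ 2808 m/s.
Total Δv = 3652 + 2808 = 6460 m/s.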